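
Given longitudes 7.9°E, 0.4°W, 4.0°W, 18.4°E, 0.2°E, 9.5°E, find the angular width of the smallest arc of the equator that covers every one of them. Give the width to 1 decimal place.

Sort the longitudes: -4.0°, -0.4°, +0.2°, +7.9°, +9.5°, +18.4°.
Eastward gaps between consecutive values (wrapping around): 3.6°, 0.6°, 7.7°, 1.6°, 8.9°, 337.6°.
Largest gap = 337.6° ⇒ minimal covering band is its complement: 360° − 337.6° = 22.4°.
Band runs from -4.0° eastward to +18.4°.

22.4°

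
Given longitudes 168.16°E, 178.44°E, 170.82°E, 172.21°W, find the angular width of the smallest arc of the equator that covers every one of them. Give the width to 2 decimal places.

19.63°

Sort the longitudes: -172.21°, +168.16°, +170.82°, +178.44°.
Eastward gaps between consecutive values (wrapping around): 340.37°, 2.66°, 7.62°, 9.35°.
Largest gap = 340.37° ⇒ minimal covering band is its complement: 360° − 340.37° = 19.63°.
Band runs from +168.16° eastward to -172.21°, crossing the antimeridian.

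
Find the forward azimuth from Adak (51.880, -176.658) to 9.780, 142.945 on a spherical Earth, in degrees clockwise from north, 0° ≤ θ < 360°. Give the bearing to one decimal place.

Δλ = 142.945 − -176.658 = 319.603°; wrapped into (−180°, 180°]: -40.397°.
θ = atan2( sin Δλ · cos φ₂ , cos φ₁ · sin φ₂ − sin φ₁ · cos φ₂ · cos Δλ )
  = atan2(-0.63866, -0.48558) = -127.246° → normalised to [0°, 360°): 232.754°.

232.8°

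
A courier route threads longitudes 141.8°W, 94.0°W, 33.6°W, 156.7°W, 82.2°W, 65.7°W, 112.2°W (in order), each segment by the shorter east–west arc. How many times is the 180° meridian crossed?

Leg 1: -141.8° → -94.0°, shortest Δλ = 47.8° (east) — does not cross 180°.
Leg 2: -94.0° → -33.6°, shortest Δλ = 60.4° (east) — does not cross 180°.
Leg 3: -33.6° → -156.7°, shortest Δλ = -123.1° (west) — does not cross 180°.
Leg 4: -156.7° → -82.2°, shortest Δλ = 74.5° (east) — does not cross 180°.
Leg 5: -82.2° → -65.7°, shortest Δλ = 16.5° (east) — does not cross 180°.
Leg 6: -65.7° → -112.2°, shortest Δλ = -46.5° (west) — does not cross 180°.
Total crossings: 0.

0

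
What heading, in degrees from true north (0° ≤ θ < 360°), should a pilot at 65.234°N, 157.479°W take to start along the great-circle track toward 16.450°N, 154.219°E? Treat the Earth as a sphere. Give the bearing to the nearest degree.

237°

Δλ = 154.219 − -157.479 = 311.698°; wrapped into (−180°, 180°]: -48.302°.
θ = atan2( sin Δλ · cos φ₂ , cos φ₁ · sin φ₂ − sin φ₁ · cos φ₂ · cos Δλ )
  = atan2(-0.71610, -0.46067) = -122.753° → normalised to [0°, 360°): 237.247°.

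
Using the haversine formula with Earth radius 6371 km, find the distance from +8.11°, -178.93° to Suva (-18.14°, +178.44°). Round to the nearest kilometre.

Δλ = 178.44 − -178.93 = 357.37°; wrapped into (−180°, 180°]: -2.63°.
Δφ = -18.14 − 8.11 = -26.25°.
a = sin²(Δφ/2) + cos φ₁ · cos φ₂ · sin²(Δλ/2) = 0.052059.
c = 2·atan2(√a, √(1−a)) = 0.46038 rad → d = 6371·c ≈ 2933.11 km.

2933 km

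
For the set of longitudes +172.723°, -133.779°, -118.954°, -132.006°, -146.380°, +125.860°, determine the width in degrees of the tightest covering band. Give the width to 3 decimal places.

Sort the longitudes: -146.380°, -133.779°, -132.006°, -118.954°, +125.860°, +172.723°.
Eastward gaps between consecutive values (wrapping around): 12.601°, 1.773°, 13.052°, 244.814°, 46.863°, 40.897°.
Largest gap = 244.814° ⇒ minimal covering band is its complement: 360° − 244.814° = 115.186°.
Band runs from +125.860° eastward to -118.954°, crossing the antimeridian.

115.186°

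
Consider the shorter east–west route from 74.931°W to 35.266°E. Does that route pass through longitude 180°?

Signed shortest Δλ = ((35.266 − -74.931 + 180) mod 360) − 180 = 110.197°.
Going east by 110.197° from -74.931° reaches +35.266° without touching 180°.

No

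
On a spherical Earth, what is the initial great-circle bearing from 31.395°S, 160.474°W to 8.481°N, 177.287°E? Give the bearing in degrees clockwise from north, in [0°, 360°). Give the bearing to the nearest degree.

328°

Δλ = 177.287 − -160.474 = 337.761°; wrapped into (−180°, 180°]: -22.239°.
θ = atan2( sin Δλ · cos φ₂ , cos φ₁ · sin φ₂ − sin φ₁ · cos φ₂ · cos Δλ )
  = atan2(-0.37433, 0.60280) = -31.840° → normalised to [0°, 360°): 328.160°.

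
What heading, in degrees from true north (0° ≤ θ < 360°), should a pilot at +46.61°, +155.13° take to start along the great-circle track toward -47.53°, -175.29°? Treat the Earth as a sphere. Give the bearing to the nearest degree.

160°

Δλ = -175.29 − 155.13 = -330.42°; wrapped into (−180°, 180°]: 29.58°.
θ = atan2( sin Δλ · cos φ₂ , cos φ₁ · sin φ₂ − sin φ₁ · cos φ₂ · cos Δλ )
  = atan2(0.33331, -0.93344) = 160.350° → normalised to [0°, 360°): 160.350°.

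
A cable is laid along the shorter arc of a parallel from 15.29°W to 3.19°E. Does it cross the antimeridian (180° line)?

Signed shortest Δλ = ((3.19 − -15.29 + 180) mod 360) − 180 = 18.48°.
Going east by 18.48° from -15.29° reaches +3.19° without touching 180°.

No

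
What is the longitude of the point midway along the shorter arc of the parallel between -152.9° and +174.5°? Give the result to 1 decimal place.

Signed shortest Δλ from -152.9° to +174.5° is -32.6°.
Midpoint longitude = -152.9° + (-32.6°)/2 = -152.9° − 16.3° = -169.2°.
(The naïve average (-152.9 + +174.5)/2 = 10.8° is on the wrong side of the globe.)

-169.2°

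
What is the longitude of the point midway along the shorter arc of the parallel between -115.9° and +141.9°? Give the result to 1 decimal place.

-167.0°

Signed shortest Δλ from -115.9° to +141.9° is -102.2°.
Midpoint longitude = -115.9° + (-102.2°)/2 = -115.9° − 51.1° = -167.0°.
(The naïve average (-115.9 + +141.9)/2 = 13.0° is on the wrong side of the globe.)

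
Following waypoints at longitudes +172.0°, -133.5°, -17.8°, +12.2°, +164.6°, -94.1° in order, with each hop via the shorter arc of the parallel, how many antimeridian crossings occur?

2

Leg 1: +172.0° → -133.5°, shortest Δλ = 54.5° (east) — crosses 180°.
Leg 2: -133.5° → -17.8°, shortest Δλ = 115.7° (east) — does not cross 180°.
Leg 3: -17.8° → +12.2°, shortest Δλ = 30.0° (east) — does not cross 180°.
Leg 4: +12.2° → +164.6°, shortest Δλ = 152.4° (east) — does not cross 180°.
Leg 5: +164.6° → -94.1°, shortest Δλ = 101.3° (east) — crosses 180°.
Total crossings: 2.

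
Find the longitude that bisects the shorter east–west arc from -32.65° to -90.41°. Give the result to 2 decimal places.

-61.53°

Signed shortest Δλ from -32.65° to -90.41° is -57.76°.
Midpoint longitude = -32.65° + (-57.76°)/2 = -32.65° − 28.88° = -61.53°.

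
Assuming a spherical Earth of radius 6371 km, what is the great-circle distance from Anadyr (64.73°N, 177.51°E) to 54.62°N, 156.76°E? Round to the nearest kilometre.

Δλ = 156.76 − 177.51 = -20.75°.
Δφ = 54.62 − 64.73 = -10.11°.
a = sin²(Δφ/2) + cos φ₁ · cos φ₂ · sin²(Δλ/2) = 0.015780.
c = 2·atan2(√a, √(1−a)) = 0.25190 rad → d = 6371·c ≈ 1604.86 km.

1605 km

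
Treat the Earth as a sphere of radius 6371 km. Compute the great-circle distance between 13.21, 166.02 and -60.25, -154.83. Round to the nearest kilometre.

Δλ = -154.83 − 166.02 = -320.85°; wrapped into (−180°, 180°]: 39.15°.
Δφ = -60.25 − 13.21 = -73.46°.
a = sin²(Δφ/2) + cos φ₁ · cos φ₂ · sin²(Δλ/2) = 0.411885.
c = 2·atan2(√a, √(1−a)) = 1.39364 rad → d = 6371·c ≈ 8878.89 km.

8879 km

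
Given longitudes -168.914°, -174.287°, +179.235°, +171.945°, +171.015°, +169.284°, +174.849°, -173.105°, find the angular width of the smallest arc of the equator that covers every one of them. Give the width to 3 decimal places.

21.802°

Sort the longitudes: -174.287°, -173.105°, -168.914°, +169.284°, +171.015°, +171.945°, +174.849°, +179.235°.
Eastward gaps between consecutive values (wrapping around): 1.182°, 4.191°, 338.198°, 1.731°, 0.930°, 2.904°, 4.386°, 6.478°.
Largest gap = 338.198° ⇒ minimal covering band is its complement: 360° − 338.198° = 21.802°.
Band runs from +169.284° eastward to -168.914°, crossing the antimeridian.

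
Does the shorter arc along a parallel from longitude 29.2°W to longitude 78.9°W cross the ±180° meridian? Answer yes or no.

Signed shortest Δλ = ((-78.9 − -29.2 + 180) mod 360) − 180 = -49.7°.
Going west by 49.7° from -29.2° reaches -78.9° without touching 180°.

No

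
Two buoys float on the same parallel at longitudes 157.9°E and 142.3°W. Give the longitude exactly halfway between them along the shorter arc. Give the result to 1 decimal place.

172.2°W

Signed shortest Δλ from +157.9° to -142.3° is +59.8°.
Midpoint longitude = +157.9° + (+59.8°)/2 = +157.9° + 29.9° = +187.8°.
Normalise into (−180°, 180°]: -172.2°.
(The naïve average (+157.9 + -142.3)/2 = 7.8° is on the wrong side of the globe.)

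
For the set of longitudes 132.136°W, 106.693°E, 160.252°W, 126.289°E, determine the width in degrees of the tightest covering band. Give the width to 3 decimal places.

Sort the longitudes: -160.252°, -132.136°, +106.693°, +126.289°.
Eastward gaps between consecutive values (wrapping around): 28.116°, 238.829°, 19.596°, 73.459°.
Largest gap = 238.829° ⇒ minimal covering band is its complement: 360° − 238.829° = 121.171°.
Band runs from +106.693° eastward to -132.136°, crossing the antimeridian.

121.171°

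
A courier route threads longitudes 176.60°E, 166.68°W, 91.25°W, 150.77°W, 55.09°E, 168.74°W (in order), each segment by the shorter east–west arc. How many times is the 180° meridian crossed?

Leg 1: +176.60° → -166.68°, shortest Δλ = 16.72° (east) — crosses 180°.
Leg 2: -166.68° → -91.25°, shortest Δλ = 75.43° (east) — does not cross 180°.
Leg 3: -91.25° → -150.77°, shortest Δλ = -59.52° (west) — does not cross 180°.
Leg 4: -150.77° → +55.09°, shortest Δλ = -154.14° (west) — crosses 180°.
Leg 5: +55.09° → -168.74°, shortest Δλ = 136.17° (east) — crosses 180°.
Total crossings: 3.

3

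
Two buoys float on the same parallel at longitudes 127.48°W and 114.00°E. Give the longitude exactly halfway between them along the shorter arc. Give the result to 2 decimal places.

173.26°E

Signed shortest Δλ from -127.48° to +114.00° is -118.52°.
Midpoint longitude = -127.48° + (-118.52°)/2 = -127.48° − 59.26° = -186.74°.
Normalise into (−180°, 180°]: +173.26°.
(The naïve average (-127.48 + +114.00)/2 = -6.74° is on the wrong side of the globe.)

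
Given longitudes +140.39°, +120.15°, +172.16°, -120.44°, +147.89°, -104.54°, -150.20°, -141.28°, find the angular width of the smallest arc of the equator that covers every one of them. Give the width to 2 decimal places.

Sort the longitudes: -150.20°, -141.28°, -120.44°, -104.54°, +120.15°, +140.39°, +147.89°, +172.16°.
Eastward gaps between consecutive values (wrapping around): 8.92°, 20.84°, 15.90°, 224.69°, 20.24°, 7.50°, 24.27°, 37.64°.
Largest gap = 224.69° ⇒ minimal covering band is its complement: 360° − 224.69° = 135.31°.
Band runs from +120.15° eastward to -104.54°, crossing the antimeridian.

135.31°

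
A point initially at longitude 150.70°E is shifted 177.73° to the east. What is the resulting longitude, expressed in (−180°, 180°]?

Start at +150.70°; shift +177.73° → +328.43°.
+328.43° lies outside (−180°, 180°]; subtract 360° → -31.57°.

31.57°W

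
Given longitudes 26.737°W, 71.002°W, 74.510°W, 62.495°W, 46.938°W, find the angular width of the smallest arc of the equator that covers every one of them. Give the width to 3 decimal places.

47.773°

Sort the longitudes: -74.510°, -71.002°, -62.495°, -46.938°, -26.737°.
Eastward gaps between consecutive values (wrapping around): 3.508°, 8.507°, 15.557°, 20.201°, 312.227°.
Largest gap = 312.227° ⇒ minimal covering band is its complement: 360° − 312.227° = 47.773°.
Band runs from -74.510° eastward to -26.737°.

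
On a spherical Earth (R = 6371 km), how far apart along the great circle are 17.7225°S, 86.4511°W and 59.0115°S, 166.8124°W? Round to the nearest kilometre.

7776 km

Δλ = -166.8124 − -86.4511 = -80.3613°.
Δφ = -59.0115 − -17.7225 = -41.2890°.
a = sin²(Δφ/2) + cos φ₁ · cos φ₂ · sin²(Δλ/2) = 0.328463.
c = 2·atan2(√a, √(1−a)) = 1.22061 rad → d = 6371·c ≈ 7776.49 km.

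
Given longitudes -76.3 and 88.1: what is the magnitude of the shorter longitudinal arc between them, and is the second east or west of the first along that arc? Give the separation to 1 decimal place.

164.4° east

Raw difference: 88.1 − -76.3 = 164.4°.
Normalise into (−180°, 180°]: 164.4° stays 164.4°.
Positive ⇒ the second point lies to the east; separation 164.4°.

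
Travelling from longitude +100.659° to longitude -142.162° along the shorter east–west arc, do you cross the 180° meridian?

Yes

Naïve |-142.162 − 100.659| = 242.821° > 180°, so the shorter arc goes the other way round — across 180°.
Signed shortest Δλ = ((-142.162 − 100.659 + 180) mod 360) − 180 = 117.179°.
Going east by 117.179° from +100.659° passes through 180° before reaching -142.162°.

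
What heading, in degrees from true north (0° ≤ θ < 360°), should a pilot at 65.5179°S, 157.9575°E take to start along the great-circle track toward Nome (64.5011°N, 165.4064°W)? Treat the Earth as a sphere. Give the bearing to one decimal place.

Δλ = -165.4064 − 157.9575 = -323.3639°; wrapped into (−180°, 180°]: 36.6361°.
θ = atan2( sin Δλ · cos φ₂ , cos φ₁ · sin φ₂ − sin φ₁ · cos φ₂ · cos Δλ )
  = atan2(0.25689, 0.68843) = 20.463° → normalised to [0°, 360°): 20.463°.

20.5°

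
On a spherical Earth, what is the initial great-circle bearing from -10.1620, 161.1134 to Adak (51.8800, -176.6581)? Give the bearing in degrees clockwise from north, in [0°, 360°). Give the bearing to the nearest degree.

Δλ = -176.6581 − 161.1134 = -337.7715°; wrapped into (−180°, 180°]: 22.2285°.
θ = atan2( sin Δλ · cos φ₂ , cos φ₁ · sin φ₂ − sin φ₁ · cos φ₂ · cos Δλ )
  = atan2(0.23353, 0.87520) = 14.940° → normalised to [0°, 360°): 14.940°.

15°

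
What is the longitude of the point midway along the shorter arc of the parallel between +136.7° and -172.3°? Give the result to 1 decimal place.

+162.2°

Signed shortest Δλ from +136.7° to -172.3° is +51.0°.
Midpoint longitude = +136.7° + (+51.0°)/2 = +136.7° + 25.5° = +162.2°.
(The naïve average (+136.7 + -172.3)/2 = -17.8° is on the wrong side of the globe.)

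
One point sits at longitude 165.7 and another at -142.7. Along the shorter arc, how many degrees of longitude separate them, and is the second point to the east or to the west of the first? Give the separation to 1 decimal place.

Raw difference: -142.7 − 165.7 = -308.4°.
Normalise into (−180°, 180°]: -308.4° + 360° = 51.6°.
Positive ⇒ the second point lies to the east; separation 51.6°.

51.6° east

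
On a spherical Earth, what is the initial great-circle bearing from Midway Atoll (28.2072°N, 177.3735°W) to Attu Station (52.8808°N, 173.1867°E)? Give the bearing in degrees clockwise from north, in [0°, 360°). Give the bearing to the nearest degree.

347°

Δλ = 173.1867 − -177.3735 = 350.5602°; wrapped into (−180°, 180°]: -9.4398°.
θ = atan2( sin Δλ · cos φ₂ , cos φ₁ · sin φ₂ − sin φ₁ · cos φ₂ · cos Δλ )
  = atan2(-0.09898, 0.42131) = -13.221° → normalised to [0°, 360°): 346.779°.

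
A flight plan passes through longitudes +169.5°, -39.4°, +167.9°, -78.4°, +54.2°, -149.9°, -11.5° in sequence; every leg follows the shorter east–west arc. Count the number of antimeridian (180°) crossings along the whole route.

Leg 1: +169.5° → -39.4°, shortest Δλ = 151.1° (east) — crosses 180°.
Leg 2: -39.4° → +167.9°, shortest Δλ = -152.7° (west) — crosses 180°.
Leg 3: +167.9° → -78.4°, shortest Δλ = 113.7° (east) — crosses 180°.
Leg 4: -78.4° → +54.2°, shortest Δλ = 132.6° (east) — does not cross 180°.
Leg 5: +54.2° → -149.9°, shortest Δλ = 155.9° (east) — crosses 180°.
Leg 6: -149.9° → -11.5°, shortest Δλ = 138.4° (east) — does not cross 180°.
Total crossings: 4.

4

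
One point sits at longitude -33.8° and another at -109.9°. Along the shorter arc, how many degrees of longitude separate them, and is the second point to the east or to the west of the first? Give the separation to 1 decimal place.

76.1° west

Raw difference: -109.9 − -33.8 = -76.1°.
Normalise into (−180°, 180°]: -76.1° stays -76.1°.
Negative ⇒ the second point lies to the west; separation 76.1°.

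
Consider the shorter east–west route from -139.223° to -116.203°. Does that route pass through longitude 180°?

Signed shortest Δλ = ((-116.203 − -139.223 + 180) mod 360) − 180 = 23.02°.
Going east by 23.02° from -139.223° reaches -116.203° without touching 180°.

No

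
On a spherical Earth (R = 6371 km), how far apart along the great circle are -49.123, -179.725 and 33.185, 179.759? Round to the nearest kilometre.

9152 km

Δλ = 179.759 − -179.725 = 359.484°; wrapped into (−180°, 180°]: -0.516°.
Δφ = 33.185 − -49.123 = 82.308°.
a = sin²(Δφ/2) + cos φ₁ · cos φ₂ · sin²(Δλ/2) = 0.433087.
c = 2·atan2(√a, √(1−a)) = 1.43657 rad → d = 6371·c ≈ 9152.37 km.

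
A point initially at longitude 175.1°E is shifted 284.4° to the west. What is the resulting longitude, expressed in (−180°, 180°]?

Start at +175.1°; shift −284.4° → -109.3°.
-109.3° already lies in (−180°, 180°].

109.3°W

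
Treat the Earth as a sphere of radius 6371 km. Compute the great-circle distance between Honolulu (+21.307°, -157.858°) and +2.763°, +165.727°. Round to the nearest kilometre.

Δλ = 165.727 − -157.858 = 323.585°; wrapped into (−180°, 180°]: -36.415°.
Δφ = 2.763 − 21.307 = -18.544°.
a = sin²(Δφ/2) + cos φ₁ · cos φ₂ · sin²(Δλ/2) = 0.116812.
c = 2·atan2(√a, √(1−a)) = 0.69762 rad → d = 6371·c ≈ 4444.51 km.

4445 km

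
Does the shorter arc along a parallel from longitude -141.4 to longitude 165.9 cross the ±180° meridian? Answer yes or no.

Yes

Naïve |165.9 − -141.4| = 307.3° > 180°, so the shorter arc goes the other way round — across 180°.
Signed shortest Δλ = ((165.9 − -141.4 + 180) mod 360) − 180 = -52.7°.
Going west by 52.7° from -141.4° passes through 180° before reaching +165.9°.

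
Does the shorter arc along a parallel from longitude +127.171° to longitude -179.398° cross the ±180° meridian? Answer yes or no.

Naïve |-179.398 − 127.171| = 306.569° > 180°, so the shorter arc goes the other way round — across 180°.
Signed shortest Δλ = ((-179.398 − 127.171 + 180) mod 360) − 180 = 53.431°.
Going east by 53.431° from +127.171° passes through 180° before reaching -179.398°.

Yes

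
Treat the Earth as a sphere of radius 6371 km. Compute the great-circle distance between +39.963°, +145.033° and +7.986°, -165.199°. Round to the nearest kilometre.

6070 km

Δλ = -165.199 − 145.033 = -310.232°; wrapped into (−180°, 180°]: 49.768°.
Δφ = 7.986 − 39.963 = -31.977°.
a = sin²(Δφ/2) + cos φ₁ · cos φ₂ · sin²(Δλ/2) = 0.210261.
c = 2·atan2(√a, √(1−a)) = 0.95271 rad → d = 6371·c ≈ 6069.71 km.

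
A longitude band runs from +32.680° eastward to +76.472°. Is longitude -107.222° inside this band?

Band width going east from +32.680° to +76.472°: ((76.472 − 32.680) mod 360) = 43.792°.
Offset of -107.222° east of the west edge: ((-107.222 − 32.680) mod 360) = 220.098°.
220.098° > 43.792° ⇒ outside.

No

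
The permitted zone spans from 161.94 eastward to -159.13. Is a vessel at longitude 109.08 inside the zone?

No

Band width going east from +161.94° to -159.13°: ((-159.13 − 161.94) mod 360) = 38.93°.
Offset of +109.08° east of the west edge: ((109.08 − 161.94) mod 360) = 307.14°.
307.14° > 38.93° ⇒ outside.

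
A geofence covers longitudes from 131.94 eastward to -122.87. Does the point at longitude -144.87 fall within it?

Yes

Band width going east from +131.94° to -122.87°: ((-122.87 − 131.94) mod 360) = 105.19°.
Offset of -144.87° east of the west edge: ((-144.87 − 131.94) mod 360) = 83.19°.
83.19° ≤ 105.19° ⇒ inside.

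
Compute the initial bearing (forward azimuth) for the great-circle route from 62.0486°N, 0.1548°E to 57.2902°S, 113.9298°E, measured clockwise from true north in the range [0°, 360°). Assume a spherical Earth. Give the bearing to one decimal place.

Δλ = 113.9298 − 0.1548 = 113.7750°.
θ = atan2( sin Δλ · cos φ₂ , cos φ₁ · sin φ₂ − sin φ₁ · cos φ₂ · cos Δλ )
  = atan2(0.49452, -0.20195) = 112.214° → normalised to [0°, 360°): 112.214°.

112.2°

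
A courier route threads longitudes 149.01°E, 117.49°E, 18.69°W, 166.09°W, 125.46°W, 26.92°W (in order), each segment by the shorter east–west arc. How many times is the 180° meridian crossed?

Leg 1: +149.01° → +117.49°, shortest Δλ = -31.52° (west) — does not cross 180°.
Leg 2: +117.49° → -18.69°, shortest Δλ = -136.18° (west) — does not cross 180°.
Leg 3: -18.69° → -166.09°, shortest Δλ = -147.4° (west) — does not cross 180°.
Leg 4: -166.09° → -125.46°, shortest Δλ = 40.63° (east) — does not cross 180°.
Leg 5: -125.46° → -26.92°, shortest Δλ = 98.54° (east) — does not cross 180°.
Total crossings: 0.

0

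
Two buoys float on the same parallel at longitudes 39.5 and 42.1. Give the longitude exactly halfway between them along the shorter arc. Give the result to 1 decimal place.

+40.8°

Signed shortest Δλ from +39.5° to +42.1° is +2.6°.
Midpoint longitude = +39.5° + (+2.6°)/2 = +39.5° + 1.3° = +40.8°.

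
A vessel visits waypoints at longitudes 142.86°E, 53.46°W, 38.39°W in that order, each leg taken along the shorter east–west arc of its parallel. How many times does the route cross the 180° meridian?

1

Leg 1: +142.86° → -53.46°, shortest Δλ = 163.68° (east) — crosses 180°.
Leg 2: -53.46° → -38.39°, shortest Δλ = 15.07° (east) — does not cross 180°.
Total crossings: 1.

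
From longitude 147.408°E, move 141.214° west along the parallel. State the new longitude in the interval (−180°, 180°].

Start at +147.408°; shift −141.214° → +6.194°.
+6.194° already lies in (−180°, 180°].

6.194°E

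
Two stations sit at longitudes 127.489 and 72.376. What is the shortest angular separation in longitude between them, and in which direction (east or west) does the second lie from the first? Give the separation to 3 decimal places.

55.113° west

Raw difference: 72.376 − 127.489 = -55.113°.
Normalise into (−180°, 180°]: -55.113° stays -55.113°.
Negative ⇒ the second point lies to the west; separation 55.113°.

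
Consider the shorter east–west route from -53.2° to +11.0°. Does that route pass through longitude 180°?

Signed shortest Δλ = ((11.0 − -53.2 + 180) mod 360) − 180 = 64.2°.
Going east by 64.2° from -53.2° reaches +11.0° without touching 180°.

No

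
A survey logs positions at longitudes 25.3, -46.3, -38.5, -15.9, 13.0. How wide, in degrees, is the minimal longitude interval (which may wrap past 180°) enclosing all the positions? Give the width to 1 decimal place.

Sort the longitudes: -46.3°, -38.5°, -15.9°, +13.0°, +25.3°.
Eastward gaps between consecutive values (wrapping around): 7.8°, 22.6°, 28.9°, 12.3°, 288.4°.
Largest gap = 288.4° ⇒ minimal covering band is its complement: 360° − 288.4° = 71.6°.
Band runs from -46.3° eastward to +25.3°.

71.6°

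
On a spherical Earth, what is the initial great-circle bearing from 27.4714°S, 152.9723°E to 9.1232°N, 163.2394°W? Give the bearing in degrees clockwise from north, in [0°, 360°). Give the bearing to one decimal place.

55.5°

Δλ = -163.2394 − 152.9723 = -316.2117°; wrapped into (−180°, 180°]: 43.7883°.
θ = atan2( sin Δλ · cos φ₂ , cos φ₁ · sin φ₂ − sin φ₁ · cos φ₂ · cos Δλ )
  = atan2(0.68324, 0.46948) = 55.505° → normalised to [0°, 360°): 55.505°.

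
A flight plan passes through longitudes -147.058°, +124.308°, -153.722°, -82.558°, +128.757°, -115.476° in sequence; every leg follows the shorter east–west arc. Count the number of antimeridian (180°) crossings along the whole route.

Leg 1: -147.058° → +124.308°, shortest Δλ = -88.634° (west) — crosses 180°.
Leg 2: +124.308° → -153.722°, shortest Δλ = 81.97° (east) — crosses 180°.
Leg 3: -153.722° → -82.558°, shortest Δλ = 71.164° (east) — does not cross 180°.
Leg 4: -82.558° → +128.757°, shortest Δλ = -148.685° (west) — crosses 180°.
Leg 5: +128.757° → -115.476°, shortest Δλ = 115.767° (east) — crosses 180°.
Total crossings: 4.

4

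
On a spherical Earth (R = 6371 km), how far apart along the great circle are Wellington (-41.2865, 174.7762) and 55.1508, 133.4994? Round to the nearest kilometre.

Δλ = 133.4994 − 174.7762 = -41.2768°.
Δφ = 55.1508 − -41.2865 = 96.4373°.
a = sin²(Δφ/2) + cos φ₁ · cos φ₂ · sin²(Δλ/2) = 0.609401.
c = 2·atan2(√a, √(1−a)) = 1.79138 rad → d = 6371·c ≈ 11412.90 km.

11413 km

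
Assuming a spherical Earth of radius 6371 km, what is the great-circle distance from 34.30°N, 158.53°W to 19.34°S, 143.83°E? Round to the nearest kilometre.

8525 km

Δλ = 143.83 − -158.53 = 302.36°; wrapped into (−180°, 180°]: -57.64°.
Δφ = -19.34 − 34.30 = -53.64°.
a = sin²(Δφ/2) + cos φ₁ · cos φ₂ · sin²(Δλ/2) = 0.384709.
c = 2·atan2(√a, √(1−a)) = 1.33812 rad → d = 6371·c ≈ 8525.16 km.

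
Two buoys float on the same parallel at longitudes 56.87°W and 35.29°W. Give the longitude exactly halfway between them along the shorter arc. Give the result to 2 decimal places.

Signed shortest Δλ from -56.87° to -35.29° is +21.58°.
Midpoint longitude = -56.87° + (+21.58°)/2 = -56.87° + 10.79° = -46.08°.

46.08°W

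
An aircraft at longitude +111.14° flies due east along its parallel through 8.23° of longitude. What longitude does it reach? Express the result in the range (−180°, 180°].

Start at +111.14°; shift +8.23° → +119.37°.
+119.37° already lies in (−180°, 180°].

+119.37°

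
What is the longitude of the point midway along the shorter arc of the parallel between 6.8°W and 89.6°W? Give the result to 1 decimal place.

48.2°W

Signed shortest Δλ from -6.8° to -89.6° is -82.8°.
Midpoint longitude = -6.8° + (-82.8°)/2 = -6.8° − 41.4° = -48.2°.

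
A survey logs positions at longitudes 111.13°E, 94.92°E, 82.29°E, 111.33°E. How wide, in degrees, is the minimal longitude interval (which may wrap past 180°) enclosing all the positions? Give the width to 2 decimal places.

29.04°

Sort the longitudes: +82.29°, +94.92°, +111.13°, +111.33°.
Eastward gaps between consecutive values (wrapping around): 12.63°, 16.21°, 0.20°, 330.96°.
Largest gap = 330.96° ⇒ minimal covering band is its complement: 360° − 330.96° = 29.04°.
Band runs from +82.29° eastward to +111.33°.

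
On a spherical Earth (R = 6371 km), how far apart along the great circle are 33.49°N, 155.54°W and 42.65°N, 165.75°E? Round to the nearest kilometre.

Δλ = 165.75 − -155.54 = 321.29°; wrapped into (−180°, 180°]: -38.71°.
Δφ = 42.65 − 33.49 = 9.16°.
a = sin²(Δφ/2) + cos φ₁ · cos φ₂ · sin²(Δλ/2) = 0.073752.
c = 2·atan2(√a, √(1−a)) = 0.55005 rad → d = 6371·c ≈ 3504.39 km.

3504 km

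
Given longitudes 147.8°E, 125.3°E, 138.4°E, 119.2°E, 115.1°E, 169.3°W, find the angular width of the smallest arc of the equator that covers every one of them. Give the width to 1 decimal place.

Sort the longitudes: -169.3°, +115.1°, +119.2°, +125.3°, +138.4°, +147.8°.
Eastward gaps between consecutive values (wrapping around): 284.4°, 4.1°, 6.1°, 13.1°, 9.4°, 42.9°.
Largest gap = 284.4° ⇒ minimal covering band is its complement: 360° − 284.4° = 75.6°.
Band runs from +115.1° eastward to -169.3°, crossing the antimeridian.

75.6°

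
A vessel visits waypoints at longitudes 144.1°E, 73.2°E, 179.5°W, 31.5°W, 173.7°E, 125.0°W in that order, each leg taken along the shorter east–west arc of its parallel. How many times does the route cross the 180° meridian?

3

Leg 1: +144.1° → +73.2°, shortest Δλ = -70.9° (west) — does not cross 180°.
Leg 2: +73.2° → -179.5°, shortest Δλ = 107.3° (east) — crosses 180°.
Leg 3: -179.5° → -31.5°, shortest Δλ = 148.0° (east) — does not cross 180°.
Leg 4: -31.5° → +173.7°, shortest Δλ = -154.8° (west) — crosses 180°.
Leg 5: +173.7° → -125.0°, shortest Δλ = 61.3° (east) — crosses 180°.
Total crossings: 3.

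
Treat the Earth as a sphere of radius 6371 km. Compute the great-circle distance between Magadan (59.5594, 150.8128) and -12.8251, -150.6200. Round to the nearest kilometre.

9585 km

Δλ = -150.6200 − 150.8128 = -301.4328°; wrapped into (−180°, 180°]: 58.5672°.
Δφ = -12.8251 − 59.5594 = -72.3845°.
a = sin²(Δφ/2) + cos φ₁ · cos φ₂ · sin²(Δλ/2) = 0.466877.
c = 2·atan2(√a, √(1−a)) = 1.50450 rad → d = 6371·c ≈ 9585.18 km.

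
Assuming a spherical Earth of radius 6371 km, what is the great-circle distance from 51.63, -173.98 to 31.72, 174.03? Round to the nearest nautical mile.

Δλ = 174.03 − -173.98 = 348.01°; wrapped into (−180°, 180°]: -11.99°.
Δφ = 31.72 − 51.63 = -19.91°.
a = sin²(Δφ/2) + cos φ₁ · cos φ₂ · sin²(Δλ/2) = 0.035645.
c = 2·atan2(√a, √(1−a)) = 0.37988 rad → d = 6371·c ≈ 2420.21 km ≈ 1306.81 nmi.

1307 nmi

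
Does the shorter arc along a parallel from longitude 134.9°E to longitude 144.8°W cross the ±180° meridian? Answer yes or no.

Yes

Naïve |-144.8 − 134.9| = 279.7° > 180°, so the shorter arc goes the other way round — across 180°.
Signed shortest Δλ = ((-144.8 − 134.9 + 180) mod 360) − 180 = 80.3°.
Going east by 80.3° from +134.9° passes through 180° before reaching -144.8°.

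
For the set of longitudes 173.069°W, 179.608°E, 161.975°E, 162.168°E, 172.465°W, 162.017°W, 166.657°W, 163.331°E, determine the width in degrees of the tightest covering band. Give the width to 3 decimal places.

Sort the longitudes: -173.069°, -172.465°, -166.657°, -162.017°, +161.975°, +162.168°, +163.331°, +179.608°.
Eastward gaps between consecutive values (wrapping around): 0.604°, 5.808°, 4.640°, 323.992°, 0.193°, 1.163°, 16.277°, 7.323°.
Largest gap = 323.992° ⇒ minimal covering band is its complement: 360° − 323.992° = 36.008°.
Band runs from +161.975° eastward to -162.017°, crossing the antimeridian.

36.008°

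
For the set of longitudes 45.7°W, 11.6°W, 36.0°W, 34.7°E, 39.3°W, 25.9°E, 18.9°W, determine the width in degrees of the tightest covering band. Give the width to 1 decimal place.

Sort the longitudes: -45.7°, -39.3°, -36.0°, -18.9°, -11.6°, +25.9°, +34.7°.
Eastward gaps between consecutive values (wrapping around): 6.4°, 3.3°, 17.1°, 7.3°, 37.5°, 8.8°, 279.6°.
Largest gap = 279.6° ⇒ minimal covering band is its complement: 360° − 279.6° = 80.4°.
Band runs from -45.7° eastward to +34.7°.

80.4°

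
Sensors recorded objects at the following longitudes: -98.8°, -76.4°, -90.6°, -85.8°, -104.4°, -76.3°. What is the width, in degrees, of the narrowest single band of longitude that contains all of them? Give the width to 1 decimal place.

28.1°

Sort the longitudes: -104.4°, -98.8°, -90.6°, -85.8°, -76.4°, -76.3°.
Eastward gaps between consecutive values (wrapping around): 5.6°, 8.2°, 4.8°, 9.4°, 0.1°, 331.9°.
Largest gap = 331.9° ⇒ minimal covering band is its complement: 360° − 331.9° = 28.1°.
Band runs from -104.4° eastward to -76.3°.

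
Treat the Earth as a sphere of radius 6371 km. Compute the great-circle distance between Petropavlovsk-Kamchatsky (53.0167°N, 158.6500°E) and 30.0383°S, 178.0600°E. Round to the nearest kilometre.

9425 km

Δλ = 178.0600 − 158.6500 = 19.4100°.
Δφ = -30.0383 − 53.0167 = -83.0550°.
a = sin²(Δφ/2) + cos φ₁ · cos φ₂ · sin²(Δλ/2) = 0.454341.
c = 2·atan2(√a, √(1−a)) = 1.47935 rad → d = 6371·c ≈ 9424.95 km.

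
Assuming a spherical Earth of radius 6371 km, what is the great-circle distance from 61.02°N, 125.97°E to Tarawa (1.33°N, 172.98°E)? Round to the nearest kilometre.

7725 km

Δλ = 172.98 − 125.97 = 47.01°.
Δφ = 1.33 − 61.02 = -59.69°.
a = sin²(Δφ/2) + cos φ₁ · cos φ₂ · sin²(Δλ/2) = 0.324708.
c = 2·atan2(√a, √(1−a)) = 1.21260 rad → d = 6371·c ≈ 7725.48 km.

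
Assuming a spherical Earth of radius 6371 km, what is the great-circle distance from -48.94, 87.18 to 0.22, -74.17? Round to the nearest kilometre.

14311 km

Δλ = -74.17 − 87.18 = -161.35°.
Δφ = 0.22 − -48.94 = 49.16°.
a = sin²(Δφ/2) + cos φ₁ · cos φ₂ · sin²(Δλ/2) = 0.812624.
c = 2·atan2(√a, √(1−a)) = 2.24625 rad → d = 6371·c ≈ 14310.83 km.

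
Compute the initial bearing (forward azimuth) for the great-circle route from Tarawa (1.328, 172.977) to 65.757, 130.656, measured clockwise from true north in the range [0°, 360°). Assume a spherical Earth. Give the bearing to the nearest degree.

343°

Δλ = 130.656 − 172.977 = -42.321°.
θ = atan2( sin Δλ · cos φ₂ , cos φ₁ · sin φ₂ − sin φ₁ · cos φ₂ · cos Δλ )
  = atan2(-0.27646, 0.90453) = -16.995° → normalised to [0°, 360°): 343.005°.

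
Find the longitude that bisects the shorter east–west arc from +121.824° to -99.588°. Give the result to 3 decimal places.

-168.882°

Signed shortest Δλ from +121.824° to -99.588° is +138.588°.
Midpoint longitude = +121.824° + (+138.588°)/2 = +121.824° + 69.294° = +191.118°.
Normalise into (−180°, 180°]: -168.882°.
(The naïve average (+121.824 + -99.588)/2 = 11.118° is on the wrong side of the globe.)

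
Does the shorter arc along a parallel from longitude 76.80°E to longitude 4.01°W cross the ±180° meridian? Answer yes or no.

No

Signed shortest Δλ = ((-4.01 − 76.80 + 180) mod 360) − 180 = -80.81°.
Going west by 80.81° from +76.80° reaches -4.01° without touching 180°.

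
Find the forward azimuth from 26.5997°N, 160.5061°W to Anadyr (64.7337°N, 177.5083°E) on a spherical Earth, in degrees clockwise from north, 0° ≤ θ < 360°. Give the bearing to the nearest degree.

Δλ = 177.5083 − -160.5061 = 338.0144°; wrapped into (−180°, 180°]: -21.9856°.
θ = atan2( sin Δλ · cos φ₂ , cos φ₁ · sin φ₂ − sin φ₁ · cos φ₂ · cos Δλ )
  = atan2(-0.15979, 0.63140) = -14.202° → normalised to [0°, 360°): 345.798°.

346°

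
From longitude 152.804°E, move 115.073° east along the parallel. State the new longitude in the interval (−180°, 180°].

Start at +152.804°; shift +115.073° → +267.877°.
+267.877° lies outside (−180°, 180°]; subtract 360° → -92.123°.

92.123°W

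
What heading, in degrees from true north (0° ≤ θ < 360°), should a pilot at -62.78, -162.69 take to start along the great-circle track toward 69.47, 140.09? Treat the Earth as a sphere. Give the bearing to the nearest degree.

334°

Δλ = 140.09 − -162.69 = 302.78°; wrapped into (−180°, 180°]: -57.22°.
θ = atan2( sin Δλ · cos φ₂ , cos φ₁ · sin φ₂ − sin φ₁ · cos φ₂ · cos Δλ )
  = atan2(-0.29485, 0.59720) = -26.276° → normalised to [0°, 360°): 333.724°.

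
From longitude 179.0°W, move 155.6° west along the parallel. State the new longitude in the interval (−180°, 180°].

Start at -179.0°; shift −155.6° → -334.6°.
-334.6° lies outside (−180°, 180°]; add 360° → +25.4°.

25.4°E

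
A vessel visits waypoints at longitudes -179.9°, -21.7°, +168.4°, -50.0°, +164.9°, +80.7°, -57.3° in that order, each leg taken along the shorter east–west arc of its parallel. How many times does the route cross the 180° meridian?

3

Leg 1: -179.9° → -21.7°, shortest Δλ = 158.2° (east) — does not cross 180°.
Leg 2: -21.7° → +168.4°, shortest Δλ = -169.9° (west) — crosses 180°.
Leg 3: +168.4° → -50.0°, shortest Δλ = 141.6° (east) — crosses 180°.
Leg 4: -50.0° → +164.9°, shortest Δλ = -145.1° (west) — crosses 180°.
Leg 5: +164.9° → +80.7°, shortest Δλ = -84.2° (west) — does not cross 180°.
Leg 6: +80.7° → -57.3°, shortest Δλ = -138.0° (west) — does not cross 180°.
Total crossings: 3.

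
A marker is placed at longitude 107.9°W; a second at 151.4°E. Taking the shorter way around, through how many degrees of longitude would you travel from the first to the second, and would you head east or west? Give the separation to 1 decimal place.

Raw difference: 151.4 − -107.9 = 259.3°.
Normalise into (−180°, 180°]: 259.3° − 360° = -100.7°.
Negative ⇒ the second point lies to the west; separation 100.7°.

100.7° west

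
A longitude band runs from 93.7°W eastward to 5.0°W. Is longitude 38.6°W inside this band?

Yes

Band width going east from -93.7° to -5.0°: ((-5.0 − -93.7) mod 360) = 88.7°.
Offset of -38.6° east of the west edge: ((-38.6 − -93.7) mod 360) = 55.1°.
55.1° ≤ 88.7° ⇒ inside.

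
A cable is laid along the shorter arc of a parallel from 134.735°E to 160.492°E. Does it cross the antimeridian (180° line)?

No

Signed shortest Δλ = ((160.492 − 134.735 + 180) mod 360) − 180 = 25.757°.
Going east by 25.757° from +134.735° reaches +160.492° without touching 180°.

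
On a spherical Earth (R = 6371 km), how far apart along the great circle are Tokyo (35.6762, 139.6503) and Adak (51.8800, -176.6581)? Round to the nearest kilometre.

3867 km

Δλ = -176.6581 − 139.6503 = -316.3084°; wrapped into (−180°, 180°]: 43.6916°.
Δφ = 51.8800 − 35.6762 = 16.2038°.
a = sin²(Δφ/2) + cos φ₁ · cos φ₂ · sin²(Δλ/2) = 0.089297.
c = 2·atan2(√a, √(1−a)) = 0.60692 rad → d = 6371·c ≈ 3866.72 km.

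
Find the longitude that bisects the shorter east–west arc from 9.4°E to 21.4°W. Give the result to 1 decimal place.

Signed shortest Δλ from +9.4° to -21.4° is -30.8°.
Midpoint longitude = +9.4° + (-30.8°)/2 = +9.4° − 15.4° = -6.0°.

6.0°W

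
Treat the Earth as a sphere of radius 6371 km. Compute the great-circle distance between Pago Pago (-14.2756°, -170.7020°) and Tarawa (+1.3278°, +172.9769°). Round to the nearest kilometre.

2498 km

Δλ = 172.9769 − -170.7020 = 343.6789°; wrapped into (−180°, 180°]: -16.3211°.
Δφ = 1.3278 − -14.2756 = 15.6034°.
a = sin²(Δφ/2) + cos φ₁ · cos φ₂ · sin²(Δλ/2) = 0.037948.
c = 2·atan2(√a, √(1−a)) = 0.39211 rad → d = 6371·c ≈ 2498.16 km.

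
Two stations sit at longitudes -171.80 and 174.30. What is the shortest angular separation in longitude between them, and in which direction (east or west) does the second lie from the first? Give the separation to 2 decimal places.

13.90° west

Raw difference: 174.30 − -171.80 = 346.1°.
Normalise into (−180°, 180°]: 346.1° − 360° = -13.9°.
Negative ⇒ the second point lies to the west; separation 13.90°.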